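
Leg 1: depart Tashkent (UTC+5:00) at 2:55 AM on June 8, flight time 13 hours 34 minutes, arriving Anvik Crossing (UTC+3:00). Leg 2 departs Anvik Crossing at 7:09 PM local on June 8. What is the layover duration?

Convert departure to UTC: 2:55 AM − 5:00 = 9:55 PM UTC on Jun 7.
Add 13 hours 34 minutes flight time → 11:29 AM UTC (Jun 8).
Anvik Crossing is UTC+3:00, so local arrival = 11:29 AM + 3:00 = 2:29 PM on Jun 8.
Layover = 7:09 PM − 2:29 PM = 4 hours 40 minutes.

4 hours 40 minutes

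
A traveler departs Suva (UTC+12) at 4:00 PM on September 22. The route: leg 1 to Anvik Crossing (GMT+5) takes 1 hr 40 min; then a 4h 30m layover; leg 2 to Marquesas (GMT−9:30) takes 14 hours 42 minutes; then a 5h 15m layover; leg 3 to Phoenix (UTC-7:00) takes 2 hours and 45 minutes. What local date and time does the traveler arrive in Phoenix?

1:52 AM on Sep 23

Convert departure to UTC: 4:00 PM − 12:00 = 4:00 AM UTC on Sep 22.
Add 1 hour and 40 minutes leg 1 → 5:40 AM UTC.
Add 4 hours 30 minutes layover in Anvik Crossing → 10:10 AM UTC.
Add 14 hours and 42 minutes leg 2 → 12:52 AM UTC (Sep 23).
Add 5 hours 15 minutes layover in Marquesas → 6:07 AM UTC.
Add 2 hours and 45 minutes leg 3 → 8:52 AM UTC.
Phoenix is UTC−7:00, so local arrival = 8:52 AM − 7:00 = 1:52 AM on Sep 23.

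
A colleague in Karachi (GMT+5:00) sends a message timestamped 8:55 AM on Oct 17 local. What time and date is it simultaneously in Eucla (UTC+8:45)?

Eucla is 3:45 ahead of Karachi.
Shift by the zone difference: 8:55 AM + 3:45 = 12:40 PM on Oct 17 in Eucla.

12:40 PM on Oct 17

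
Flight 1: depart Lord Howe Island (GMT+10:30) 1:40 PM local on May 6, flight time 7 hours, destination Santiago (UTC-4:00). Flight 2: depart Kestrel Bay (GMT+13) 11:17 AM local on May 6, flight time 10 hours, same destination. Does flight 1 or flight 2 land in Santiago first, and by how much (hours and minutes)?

the second, by 1 hour 53 minutes

Flight 1 in UTC: 1:40 PM − 10:30 = 3:10 AM on May 6.
+7 hours → arrive 10:10 AM UTC on May 6.
Flight 2 in UTC: 11:17 AM − 13:00 = 10:17 PM on May 5.
+10 hours → arrive 8:17 AM UTC on May 6.
Flight 2 lands earlier by 1 hour 53 minutes.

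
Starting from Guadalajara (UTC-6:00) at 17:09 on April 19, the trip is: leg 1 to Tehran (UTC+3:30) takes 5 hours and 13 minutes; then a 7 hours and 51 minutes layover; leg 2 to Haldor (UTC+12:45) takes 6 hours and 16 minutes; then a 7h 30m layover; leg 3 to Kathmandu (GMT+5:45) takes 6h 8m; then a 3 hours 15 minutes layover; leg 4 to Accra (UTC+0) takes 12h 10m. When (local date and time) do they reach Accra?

Convert departure to UTC: 17:09 + 6:00 = 23:09 UTC on Apr 19.
Add 5 hours and 13 minutes leg 1 → 04:22 UTC (Apr 20).
Add 7 hours and 51 minutes layover in Tehran → 12:13 UTC.
Add 6 hours and 16 minutes leg 2 → 18:29 UTC.
Add 7 hours and 30 minutes layover in Haldor → 01:59 UTC (Apr 21).
Add 6 hours 8 minutes leg 3 → 08:07 UTC.
Add 3 hours and 15 minutes layover in Kathmandu → 11:22 UTC.
Add 12 hours 10 minutes leg 4 → 23:32 UTC.
Accra is UTC+0, so local arrival is the same: 23:32 on Apr 21.

23:32 on April 21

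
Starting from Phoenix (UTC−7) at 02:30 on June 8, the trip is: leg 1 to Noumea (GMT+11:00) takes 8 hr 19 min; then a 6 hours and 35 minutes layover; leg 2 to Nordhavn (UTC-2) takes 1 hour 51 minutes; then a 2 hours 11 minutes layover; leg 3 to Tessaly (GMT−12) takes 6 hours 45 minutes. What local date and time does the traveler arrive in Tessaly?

Convert departure to UTC: 02:30 + 7:00 = 09:30 UTC on Jun 8.
Add 8 hours 19 minutes leg 1 → 17:49 UTC.
Add 6 hours and 35 minutes layover in Noumea → 00:24 UTC (Jun 9).
Add 1 hour 51 minutes leg 2 → 02:15 UTC.
Add 2 hours 11 minutes layover in Nordhavn → 04:26 UTC.
Add 6 hours 45 minutes leg 3 → 11:11 UTC.
Tessaly is UTC−12:00, so local arrival = 11:11 − 12:00 = 23:11 on Jun 8.

23:11 on June 8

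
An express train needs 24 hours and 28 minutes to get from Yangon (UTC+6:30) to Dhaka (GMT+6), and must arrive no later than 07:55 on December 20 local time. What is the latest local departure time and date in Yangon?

07:57 on Dec 19

Target arrival in UTC: 07:55 − 6:00 = 01:55 on Dec 20.
Subtract 24 hours 28 minutes → departure 01:27 UTC on Dec 19.
Yangon is UTC+6:30: 01:27 + 6:30 = 07:57 on Dec 19.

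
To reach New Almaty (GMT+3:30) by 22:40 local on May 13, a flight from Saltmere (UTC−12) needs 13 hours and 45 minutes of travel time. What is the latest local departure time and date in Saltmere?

Target arrival in UTC: 22:40 − 3:30 = 19:10 on May 13.
Subtract 13 hours 45 minutes → departure 05:25 UTC on May 13.
Saltmere is UTC−12:00: 05:25 − 12:00 = 17:25 on May 12.

17:25 on May 12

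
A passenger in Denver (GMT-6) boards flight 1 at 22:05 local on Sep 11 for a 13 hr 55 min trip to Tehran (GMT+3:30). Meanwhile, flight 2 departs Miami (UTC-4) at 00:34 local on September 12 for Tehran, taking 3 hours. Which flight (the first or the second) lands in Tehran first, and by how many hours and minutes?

the second, by 10 hours 26 minutes

Flight 1 in UTC: 22:05 + 6:00 = 04:05 on Sep 12.
+13 hours 55 minutes → arrive 18:00 UTC on Sep 12.
Flight 2 in UTC: 00:34 + 4:00 = 04:34 on Sep 12.
+3 hours → arrive 07:34 UTC on Sep 12.
Flight 2 lands earlier by 10 hours 26 minutes.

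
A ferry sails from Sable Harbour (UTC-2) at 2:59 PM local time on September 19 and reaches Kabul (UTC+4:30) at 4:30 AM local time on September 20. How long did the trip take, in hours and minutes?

Departure in UTC: 2:59 PM + 2:00 = 4:59 PM on Sep 19.
Arrival in UTC: 4:30 AM − 4:30 = 12:00 AM on Sep 20.
Elapsed = 12:00 AM − 4:59 PM (+1 day) = 7 hours 1 minute.

7 hours 1 minute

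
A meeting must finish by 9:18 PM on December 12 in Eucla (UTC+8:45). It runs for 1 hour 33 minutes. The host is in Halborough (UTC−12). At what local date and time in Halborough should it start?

11:00 PM on December 11

Target end time in UTC: 9:18 PM − 8:45 = 12:33 PM on Dec 12.
Subtract 1 hour 33 minutes → start 11:00 AM UTC on Dec 12.
Halborough is UTC−12:00: 11:00 AM − 12:00 = 11:00 PM on Dec 11.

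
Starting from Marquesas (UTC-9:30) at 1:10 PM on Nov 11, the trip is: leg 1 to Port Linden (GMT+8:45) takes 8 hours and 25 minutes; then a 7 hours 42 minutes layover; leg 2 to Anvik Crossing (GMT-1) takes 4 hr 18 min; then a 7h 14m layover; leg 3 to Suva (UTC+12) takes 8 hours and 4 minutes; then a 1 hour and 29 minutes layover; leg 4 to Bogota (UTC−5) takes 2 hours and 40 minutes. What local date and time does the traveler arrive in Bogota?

9:32 AM on November 13

Convert departure to UTC: 1:10 PM + 9:30 = 10:40 PM UTC on Nov 11.
Add 8 hours 25 minutes leg 1 → 7:05 AM UTC (Nov 12).
Add 7 hours 42 minutes layover in Port Linden → 2:47 PM UTC.
Add 4 hours 18 minutes leg 2 → 7:05 PM UTC.
Add 7 hours and 14 minutes layover in Anvik Crossing → 2:19 AM UTC (Nov 13).
Add 8 hours 4 minutes leg 3 → 10:23 AM UTC.
Add 1 hour and 29 minutes layover in Suva → 11:52 AM UTC.
Add 2 hours and 40 minutes leg 4 → 2:32 PM UTC.
Bogota is UTC−5:00, so local arrival = 2:32 PM − 5:00 = 9:32 AM on Nov 13.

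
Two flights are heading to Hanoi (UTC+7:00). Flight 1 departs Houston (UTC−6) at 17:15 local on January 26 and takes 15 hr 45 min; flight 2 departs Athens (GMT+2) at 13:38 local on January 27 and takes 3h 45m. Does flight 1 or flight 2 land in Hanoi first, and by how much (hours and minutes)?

the first, by 23 minutes

Flight 1 in UTC: 17:15 + 6:00 = 23:15 on Jan 26.
+15 hours and 45 minutes → arrive 15:00 UTC on Jan 27.
Flight 2 in UTC: 13:38 − 2:00 = 11:38 on Jan 27.
+3 hours and 45 minutes → arrive 15:23 UTC on Jan 27.
Flight 1 lands earlier by 23 minutes.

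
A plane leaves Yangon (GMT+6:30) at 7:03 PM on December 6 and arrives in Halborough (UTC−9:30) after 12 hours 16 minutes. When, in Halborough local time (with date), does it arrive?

Halborough is 16:00 behind Yangon.
After 12 hours 16 minutes it is 7:19 AM (Dec 7) in Yangon.
Shift by the zone difference: 7:19 AM − 16:00 = 3:19 PM on Dec 6 in Halborough.

3:19 PM on December 6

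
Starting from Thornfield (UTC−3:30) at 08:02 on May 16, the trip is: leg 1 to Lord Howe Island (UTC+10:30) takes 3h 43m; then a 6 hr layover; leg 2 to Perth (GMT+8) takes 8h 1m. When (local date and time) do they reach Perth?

Convert departure to UTC: 08:02 + 3:30 = 11:32 UTC on May 16.
Add 3 hours and 43 minutes leg 1 → 15:15 UTC.
Add 6 hours layover in Lord Howe Island → 21:15 UTC.
Add 8 hours 1 minute leg 2 → 05:16 UTC (May 17).
Perth is UTC+8:00, so local arrival = 05:16 + 8:00 = 13:16 on May 17.

13:16 on May 17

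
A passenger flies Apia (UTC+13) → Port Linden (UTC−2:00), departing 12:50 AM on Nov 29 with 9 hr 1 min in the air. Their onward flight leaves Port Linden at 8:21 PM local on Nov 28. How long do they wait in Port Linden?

1 hour 30 minutes

Convert departure to UTC: 12:50 AM − 13:00 = 11:50 AM UTC on Nov 28.
Add 9 hours and 1 minute flight time → 8:51 PM UTC.
Port Linden is UTC−2:00, so local arrival = 8:51 PM − 2:00 = 6:51 PM on Nov 28.
Layover = 8:21 PM − 6:51 PM = 1 hour 30 minutes.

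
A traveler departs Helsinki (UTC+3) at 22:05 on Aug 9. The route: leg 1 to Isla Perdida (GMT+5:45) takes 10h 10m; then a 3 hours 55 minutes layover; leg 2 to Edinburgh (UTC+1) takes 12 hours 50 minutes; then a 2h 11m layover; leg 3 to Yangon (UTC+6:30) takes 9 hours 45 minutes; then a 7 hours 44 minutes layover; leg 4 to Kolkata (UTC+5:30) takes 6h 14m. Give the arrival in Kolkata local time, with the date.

Convert departure to UTC: 22:05 − 3:00 = 19:05 UTC on Aug 9.
Add 10 hours and 10 minutes leg 1 → 05:15 UTC (Aug 10).
Add 3 hours 55 minutes layover in Isla Perdida → 09:10 UTC.
Add 12 hours 50 minutes leg 2 → 22:00 UTC.
Add 2 hours and 11 minutes layover in Edinburgh → 00:11 UTC (Aug 11).
Add 9 hours 45 minutes leg 3 → 09:56 UTC.
Add 7 hours 44 minutes layover in Yangon → 17:40 UTC.
Add 6 hours 14 minutes leg 4 → 23:54 UTC.
Kolkata is UTC+5:30, so local arrival = 23:54 + 5:30 = 05:24 on Aug 12.

05:24 on August 12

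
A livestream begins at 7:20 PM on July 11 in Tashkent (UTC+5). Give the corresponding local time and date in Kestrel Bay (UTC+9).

In UTC: 7:20 PM − 5:00 = 2:20 PM on Jul 11.
Kestrel Bay is UTC+9:00: 2:20 PM + 9:00 = 11:20 PM on Jul 11.

11:20 PM on July 11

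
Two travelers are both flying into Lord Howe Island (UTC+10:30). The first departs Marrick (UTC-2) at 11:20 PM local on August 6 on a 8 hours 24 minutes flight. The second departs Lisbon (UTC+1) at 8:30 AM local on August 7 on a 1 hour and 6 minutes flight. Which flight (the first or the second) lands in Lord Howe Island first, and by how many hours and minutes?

the second, by 1 hour 8 minutes

Flight 1 in UTC: 11:20 PM + 2:00 = 1:20 AM on Aug 7.
+8 hours 24 minutes → arrive 9:44 AM UTC on Aug 7.
Flight 2 in UTC: 8:30 AM − 1:00 = 7:30 AM on Aug 7.
+1 hour 6 minutes → arrive 8:36 AM UTC on Aug 7.
Flight 2 lands earlier by 1 hour 8 minutes.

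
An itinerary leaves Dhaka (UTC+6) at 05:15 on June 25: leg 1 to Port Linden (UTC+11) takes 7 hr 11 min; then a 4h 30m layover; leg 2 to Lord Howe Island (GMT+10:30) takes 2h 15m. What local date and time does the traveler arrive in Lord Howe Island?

23:41 on June 25

Convert departure to UTC: 05:15 − 6:00 = 23:15 UTC on Jun 24.
Add 7 hours and 11 minutes leg 1 → 06:26 UTC (Jun 25).
Add 4 hours 30 minutes layover in Port Linden → 10:56 UTC.
Add 2 hours 15 minutes leg 2 → 13:11 UTC.
Lord Howe Island is UTC+10:30, so local arrival = 13:11 + 10:30 = 23:41 on Jun 25.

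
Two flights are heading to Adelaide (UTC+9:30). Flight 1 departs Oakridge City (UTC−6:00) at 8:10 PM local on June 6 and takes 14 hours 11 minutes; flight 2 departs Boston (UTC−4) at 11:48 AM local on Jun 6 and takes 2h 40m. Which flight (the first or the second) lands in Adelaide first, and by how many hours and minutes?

Flight 1 in UTC: 8:10 PM + 6:00 = 2:10 AM on Jun 7.
+14 hours and 11 minutes → arrive 4:21 PM UTC on Jun 7.
Flight 2 in UTC: 11:48 AM + 4:00 = 3:48 PM on Jun 6.
+2 hours and 40 minutes → arrive 6:28 PM UTC on Jun 6.
Flight 2 lands earlier by 21 hours 53 minutes.

the second, by 21 hours 53 minutes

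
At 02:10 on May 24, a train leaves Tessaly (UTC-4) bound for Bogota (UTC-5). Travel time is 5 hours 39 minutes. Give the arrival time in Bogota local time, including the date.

Bogota is 1:00 behind Tessaly.
After 5 hours 39 minutes it is 07:49 in Tessaly.
Shift by the zone difference: 07:49 − 1:00 = 06:49 on May 24 in Bogota.

06:49 on May 24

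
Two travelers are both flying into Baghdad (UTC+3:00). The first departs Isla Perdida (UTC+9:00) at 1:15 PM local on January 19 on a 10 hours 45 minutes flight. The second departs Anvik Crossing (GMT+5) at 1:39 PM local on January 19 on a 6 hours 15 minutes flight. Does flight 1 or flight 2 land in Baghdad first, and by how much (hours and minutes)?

Flight 1 in UTC: 1:15 PM − 9:00 = 4:15 AM on Jan 19.
+10 hours and 45 minutes → arrive 3:00 PM UTC on Jan 19.
Flight 2 in UTC: 1:39 PM − 5:00 = 8:39 AM on Jan 19.
+6 hours and 15 minutes → arrive 2:54 PM UTC on Jan 19.
Flight 2 lands earlier by 6 minutes.

the second, by 6 minutes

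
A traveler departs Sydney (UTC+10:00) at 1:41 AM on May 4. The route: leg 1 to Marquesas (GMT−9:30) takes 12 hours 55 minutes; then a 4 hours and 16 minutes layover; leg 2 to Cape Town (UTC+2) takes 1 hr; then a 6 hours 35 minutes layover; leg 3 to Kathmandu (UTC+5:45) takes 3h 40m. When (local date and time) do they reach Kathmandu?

1:52 AM on May 5

Convert departure to UTC: 1:41 AM − 10:00 = 3:41 PM UTC on May 3.
Add 12 hours and 55 minutes leg 1 → 4:36 AM UTC (May 4).
Add 4 hours 16 minutes layover in Marquesas → 8:52 AM UTC.
Add 1 hour leg 2 → 9:52 AM UTC.
Add 6 hours 35 minutes layover in Cape Town → 4:27 PM UTC.
Add 3 hours and 40 minutes leg 3 → 8:07 PM UTC.
Kathmandu is UTC+5:45, so local arrival = 8:07 PM + 5:45 = 1:52 AM on May 5.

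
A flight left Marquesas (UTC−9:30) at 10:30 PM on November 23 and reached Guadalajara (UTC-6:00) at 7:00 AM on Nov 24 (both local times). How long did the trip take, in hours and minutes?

Departure in UTC: 10:30 PM + 9:30 = 8:00 AM on Nov 24.
Arrival in UTC: 7:00 AM + 6:00 = 1:00 PM on Nov 24.
Elapsed = 1:00 PM − 8:00 AM = 5 hours.

5 hours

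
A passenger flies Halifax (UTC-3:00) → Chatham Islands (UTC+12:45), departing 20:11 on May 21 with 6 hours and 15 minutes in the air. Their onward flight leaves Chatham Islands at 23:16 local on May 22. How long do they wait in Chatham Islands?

Convert departure to UTC: 20:11 + 3:00 = 23:11 UTC on May 21.
Add 6 hours and 15 minutes flight time → 05:26 UTC (May 22).
Chatham Islands is UTC+12:45, so local arrival = 05:26 + 12:45 = 18:11 on May 22.
Layover = 23:16 − 18:11 = 5 hours 5 minutes.

5 hours 5 minutes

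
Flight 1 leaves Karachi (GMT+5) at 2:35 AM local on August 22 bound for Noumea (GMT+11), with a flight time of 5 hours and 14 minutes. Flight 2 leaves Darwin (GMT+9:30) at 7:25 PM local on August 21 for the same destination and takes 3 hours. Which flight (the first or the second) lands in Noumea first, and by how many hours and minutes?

Flight 1 in UTC: 2:35 AM − 5:00 = 9:35 PM on Aug 21.
+5 hours 14 minutes → arrive 2:49 AM UTC on Aug 22.
Flight 2 in UTC: 7:25 PM − 9:30 = 9:55 AM on Aug 21.
+3 hours → arrive 12:55 PM UTC on Aug 21.
Flight 2 lands earlier by 13 hours 54 minutes.

the second, by 13 hours 54 minutes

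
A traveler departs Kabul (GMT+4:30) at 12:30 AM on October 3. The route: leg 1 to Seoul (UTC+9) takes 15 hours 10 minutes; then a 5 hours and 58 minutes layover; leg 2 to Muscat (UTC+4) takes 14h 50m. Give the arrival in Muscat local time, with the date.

Convert departure to UTC: 12:30 AM − 4:30 = 8:00 PM UTC on Oct 2.
Add 15 hours and 10 minutes leg 1 → 11:10 AM UTC (Oct 3).
Add 5 hours 58 minutes layover in Seoul → 5:08 PM UTC.
Add 14 hours and 50 minutes leg 2 → 7:58 AM UTC (Oct 4).
Muscat is UTC+4:00, so local arrival = 7:58 AM + 4:00 = 11:58 AM on Oct 4.

11:58 AM on Oct 4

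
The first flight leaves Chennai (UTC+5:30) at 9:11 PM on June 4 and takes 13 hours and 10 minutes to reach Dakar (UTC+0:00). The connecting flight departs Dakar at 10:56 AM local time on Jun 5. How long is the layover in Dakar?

Convert departure to UTC: 9:11 PM − 5:30 = 3:41 PM UTC on Jun 4.
Add 13 hours and 10 minutes flight time → 4:51 AM UTC (Jun 5).
Dakar is UTC+0, so local arrival is the same: 4:51 AM on Jun 5.
Layover = 10:56 AM − 4:51 AM = 6 hours 5 minutes.

6 hours 5 minutes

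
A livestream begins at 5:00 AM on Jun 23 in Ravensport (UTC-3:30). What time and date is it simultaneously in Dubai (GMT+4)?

12:30 PM on June 23

In UTC: 5:00 AM + 3:30 = 8:30 AM on Jun 23.
Dubai is UTC+4:00: 8:30 AM + 4:00 = 12:30 PM on Jun 23.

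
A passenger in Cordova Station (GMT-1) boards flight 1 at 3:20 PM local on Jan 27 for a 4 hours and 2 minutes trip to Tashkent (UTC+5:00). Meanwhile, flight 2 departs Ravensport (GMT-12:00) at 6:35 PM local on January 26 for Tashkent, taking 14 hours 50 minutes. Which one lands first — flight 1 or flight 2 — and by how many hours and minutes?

Flight 1 in UTC: 3:20 PM + 1:00 = 4:20 PM on Jan 27.
+4 hours 2 minutes → arrive 8:22 PM UTC on Jan 27.
Flight 2 in UTC: 6:35 PM + 12:00 = 6:35 AM on Jan 27.
+14 hours and 50 minutes → arrive 9:25 PM UTC on Jan 27.
Flight 1 lands earlier by 1 hour 3 minutes.

the first, by 1 hour 3 minutes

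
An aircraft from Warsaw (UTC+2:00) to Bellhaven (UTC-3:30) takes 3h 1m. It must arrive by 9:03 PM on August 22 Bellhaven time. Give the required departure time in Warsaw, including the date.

Target arrival in UTC: 9:03 PM + 3:30 = 12:33 AM on Aug 23.
Subtract 3 hours and 1 minute → departure 9:32 PM UTC on Aug 22.
Warsaw is UTC+2:00: 9:32 PM + 2:00 = 11:32 PM on Aug 22.

11:32 PM on Aug 22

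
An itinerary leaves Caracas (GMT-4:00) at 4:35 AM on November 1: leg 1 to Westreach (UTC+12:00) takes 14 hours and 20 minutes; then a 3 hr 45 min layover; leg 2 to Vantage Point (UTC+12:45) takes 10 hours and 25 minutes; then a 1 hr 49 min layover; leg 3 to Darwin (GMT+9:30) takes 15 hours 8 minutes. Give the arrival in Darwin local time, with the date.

Convert departure to UTC: 4:35 AM + 4:00 = 8:35 AM UTC on Nov 1.
Add 14 hours 20 minutes leg 1 → 10:55 PM UTC.
Add 3 hours 45 minutes layover in Westreach → 2:40 AM UTC (Nov 2).
Add 10 hours 25 minutes leg 2 → 1:05 PM UTC.
Add 1 hour and 49 minutes layover in Vantage Point → 2:54 PM UTC.
Add 15 hours and 8 minutes leg 3 → 6:02 AM UTC (Nov 3).
Darwin is UTC+9:30, so local arrival = 6:02 AM + 9:30 = 3:32 PM on Nov 3.

3:32 PM on November 3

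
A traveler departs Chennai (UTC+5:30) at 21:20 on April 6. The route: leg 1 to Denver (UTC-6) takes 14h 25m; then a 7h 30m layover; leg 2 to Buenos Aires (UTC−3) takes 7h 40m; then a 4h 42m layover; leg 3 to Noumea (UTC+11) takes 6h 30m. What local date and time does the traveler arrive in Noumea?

19:37 on April 8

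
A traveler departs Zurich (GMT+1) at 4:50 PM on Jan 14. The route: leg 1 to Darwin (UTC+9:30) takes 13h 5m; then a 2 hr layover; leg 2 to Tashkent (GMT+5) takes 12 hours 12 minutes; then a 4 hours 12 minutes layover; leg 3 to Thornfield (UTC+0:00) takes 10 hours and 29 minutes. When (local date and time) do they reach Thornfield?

Convert departure to UTC: 4:50 PM − 1:00 = 3:50 PM UTC on Jan 14.
Add 13 hours and 5 minutes leg 1 → 4:55 AM UTC (Jan 15).
Add 2 hours layover in Darwin → 6:55 AM UTC.
Add 12 hours and 12 minutes leg 2 → 7:07 PM UTC.
Add 4 hours and 12 minutes layover in Tashkent → 11:19 PM UTC.
Add 10 hours and 29 minutes leg 3 → 9:48 AM UTC (Jan 16).
Thornfield is UTC+0, so local arrival is the same: 9:48 AM on Jan 16.

9:48 AM on January 16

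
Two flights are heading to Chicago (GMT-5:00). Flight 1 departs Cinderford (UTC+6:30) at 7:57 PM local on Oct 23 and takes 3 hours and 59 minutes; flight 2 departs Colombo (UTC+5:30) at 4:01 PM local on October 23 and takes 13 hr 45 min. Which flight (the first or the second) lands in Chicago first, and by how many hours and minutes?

Flight 1 in UTC: 7:57 PM − 6:30 = 1:27 PM on Oct 23.
+3 hours 59 minutes → arrive 5:26 PM UTC on Oct 23.
Flight 2 in UTC: 4:01 PM − 5:30 = 10:31 AM on Oct 23.
+13 hours and 45 minutes → arrive 12:16 AM UTC on Oct 24.
Flight 1 lands earlier by 6 hours 50 minutes.

the first, by 6 hours 50 minutes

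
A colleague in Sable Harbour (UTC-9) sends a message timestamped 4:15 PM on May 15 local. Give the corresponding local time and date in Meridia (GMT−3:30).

9:45 PM on May 15

Meridia is 5:30 ahead of Sable Harbour.
Shift by the zone difference: 4:15 PM + 5:30 = 9:45 PM on May 15 in Meridia.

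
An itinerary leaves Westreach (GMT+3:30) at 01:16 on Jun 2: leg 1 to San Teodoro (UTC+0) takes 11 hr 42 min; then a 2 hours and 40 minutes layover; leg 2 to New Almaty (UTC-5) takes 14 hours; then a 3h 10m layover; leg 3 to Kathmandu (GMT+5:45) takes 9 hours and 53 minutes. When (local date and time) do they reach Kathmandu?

20:56 on Jun 3

Convert departure to UTC: 01:16 − 3:30 = 21:46 UTC on Jun 1.
Add 11 hours 42 minutes leg 1 → 09:28 UTC (Jun 2).
Add 2 hours and 40 minutes layover in San Teodoro → 12:08 UTC.
Add 14 hours leg 2 → 02:08 UTC (Jun 3).
Add 3 hours 10 minutes layover in New Almaty → 05:18 UTC.
Add 9 hours and 53 minutes leg 3 → 15:11 UTC.
Kathmandu is UTC+5:45, so local arrival = 15:11 + 5:45 = 20:56 on Jun 3.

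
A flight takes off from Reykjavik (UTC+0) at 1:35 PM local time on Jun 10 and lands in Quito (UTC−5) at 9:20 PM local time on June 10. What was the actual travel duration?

12 hours 45 minutes

Departure is already UTC: 1:35 PM on Jun 10.
Arrival in UTC: 9:20 PM + 5:00 = 2:20 AM on Jun 11.
Elapsed = 2:20 AM − 1:35 PM (+1 day) = 12 hours 45 minutes.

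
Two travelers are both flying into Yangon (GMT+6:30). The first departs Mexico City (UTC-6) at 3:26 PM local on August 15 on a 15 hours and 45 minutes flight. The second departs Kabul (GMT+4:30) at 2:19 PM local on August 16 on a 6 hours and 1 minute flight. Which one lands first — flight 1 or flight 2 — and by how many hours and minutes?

Flight 1 in UTC: 3:26 PM + 6:00 = 9:26 PM on Aug 15.
+15 hours 45 minutes → arrive 1:11 PM UTC on Aug 16.
Flight 2 in UTC: 2:19 PM − 4:30 = 9:49 AM on Aug 16.
+6 hours 1 minute → arrive 3:50 PM UTC on Aug 16.
Flight 1 lands earlier by 2 hours 39 minutes.

the first, by 2 hours 39 minutes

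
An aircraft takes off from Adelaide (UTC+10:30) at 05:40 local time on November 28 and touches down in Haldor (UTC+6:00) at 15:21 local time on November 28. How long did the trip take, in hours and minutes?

Departure in UTC: 05:40 − 10:30 = 19:10 on Nov 27.
Arrival in UTC: 15:21 − 6:00 = 09:21 on Nov 28.
Elapsed = 09:21 − 19:10 (+1 day) = 14 hours 11 minutes.

14 hours 11 minutes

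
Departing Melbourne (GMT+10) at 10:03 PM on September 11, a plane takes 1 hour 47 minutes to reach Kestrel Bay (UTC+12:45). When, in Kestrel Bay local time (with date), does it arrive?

Convert departure to UTC: 10:03 PM − 10:00 = 12:03 PM UTC on Sep 11.
Add 1 hour 47 minutes travel time → 1:50 PM UTC.
Kestrel Bay is UTC+12:45, so local arrival = 1:50 PM + 12:45 = 2:35 AM on Sep 12.

2:35 AM on September 12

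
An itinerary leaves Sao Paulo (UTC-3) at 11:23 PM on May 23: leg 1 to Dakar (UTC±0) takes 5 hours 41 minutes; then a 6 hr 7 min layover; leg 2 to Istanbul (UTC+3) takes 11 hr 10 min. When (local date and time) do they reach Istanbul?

4:21 AM on May 25

Convert departure to UTC: 11:23 PM + 3:00 = 2:23 AM UTC on May 24.
Add 5 hours 41 minutes leg 1 → 8:04 AM UTC.
Add 6 hours and 7 minutes layover in Dakar → 2:11 PM UTC.
Add 11 hours and 10 minutes leg 2 → 1:21 AM UTC (May 25).
Istanbul is UTC+3:00, so local arrival = 1:21 AM + 3:00 = 4:21 AM on May 25.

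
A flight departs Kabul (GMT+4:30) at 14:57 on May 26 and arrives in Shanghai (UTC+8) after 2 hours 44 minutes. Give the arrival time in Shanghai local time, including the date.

Convert departure to UTC: 14:57 − 4:30 = 10:27 UTC on May 26.
Add 2 hours 44 minutes travel time → 13:11 UTC.
Shanghai is UTC+8:00, so local arrival = 13:11 + 8:00 = 21:11 on May 26.

21:11 on May 26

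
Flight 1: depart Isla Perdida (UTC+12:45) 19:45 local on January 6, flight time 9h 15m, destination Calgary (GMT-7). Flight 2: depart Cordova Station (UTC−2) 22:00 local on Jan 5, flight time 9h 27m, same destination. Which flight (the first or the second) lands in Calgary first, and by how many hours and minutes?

Flight 1 in UTC: 19:45 − 12:45 = 07:00 on Jan 6.
+9 hours 15 minutes → arrive 16:15 UTC on Jan 6.
Flight 2 in UTC: 22:00 + 2:00 = 00:00 on Jan 6.
+9 hours and 27 minutes → arrive 09:27 UTC on Jan 6.
Flight 2 lands earlier by 6 hours 48 minutes.

the second, by 6 hours 48 minutes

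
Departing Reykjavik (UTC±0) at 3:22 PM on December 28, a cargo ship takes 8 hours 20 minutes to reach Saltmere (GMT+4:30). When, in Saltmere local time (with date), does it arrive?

Reykjavik is at UTC+0, so departure is already 3:22 PM UTC on Dec 28.
Add 8 hours and 20 minutes travel time → 11:42 PM UTC.
Saltmere is UTC+4:30, so local arrival = 11:42 PM + 4:30 = 4:12 AM on Dec 29.

4:12 AM on Dec 29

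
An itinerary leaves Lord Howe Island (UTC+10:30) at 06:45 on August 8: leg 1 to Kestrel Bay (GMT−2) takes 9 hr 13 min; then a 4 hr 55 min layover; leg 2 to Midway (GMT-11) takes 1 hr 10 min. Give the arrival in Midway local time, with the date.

Convert departure to UTC: 06:45 − 10:30 = 20:15 UTC on Aug 7.
Add 9 hours and 13 minutes leg 1 → 05:28 UTC (Aug 8).
Add 4 hours 55 minutes layover in Kestrel Bay → 10:23 UTC.
Add 1 hour and 10 minutes leg 2 → 11:33 UTC.
Midway is UTC−11:00, so local arrival = 11:33 − 11:00 = 00:33 on Aug 8.

00:33 on August 8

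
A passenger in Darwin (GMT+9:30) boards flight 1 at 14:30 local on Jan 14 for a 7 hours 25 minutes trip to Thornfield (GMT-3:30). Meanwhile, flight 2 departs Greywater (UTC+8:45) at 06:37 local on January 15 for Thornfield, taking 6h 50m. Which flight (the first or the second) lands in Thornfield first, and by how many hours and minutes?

the first, by 16 hours 17 minutes

Flight 1 in UTC: 14:30 − 9:30 = 05:00 on Jan 14.
+7 hours 25 minutes → arrive 12:25 UTC on Jan 14.
Flight 2 in UTC: 06:37 − 8:45 = 21:52 on Jan 14.
+6 hours and 50 minutes → arrive 04:42 UTC on Jan 15.
Flight 1 lands earlier by 16 hours 17 minutes.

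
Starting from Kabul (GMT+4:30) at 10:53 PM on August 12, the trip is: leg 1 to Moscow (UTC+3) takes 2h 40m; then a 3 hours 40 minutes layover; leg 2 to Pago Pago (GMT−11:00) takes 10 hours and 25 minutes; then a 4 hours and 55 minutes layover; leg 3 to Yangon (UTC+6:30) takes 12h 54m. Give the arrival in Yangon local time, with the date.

11:27 AM on August 14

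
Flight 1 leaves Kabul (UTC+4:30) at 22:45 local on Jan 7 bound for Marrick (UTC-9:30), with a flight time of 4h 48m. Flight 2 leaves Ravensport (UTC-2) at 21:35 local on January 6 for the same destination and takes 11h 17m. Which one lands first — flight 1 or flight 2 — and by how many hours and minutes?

the second, by 12 hours 11 minutes

Flight 1 in UTC: 22:45 − 4:30 = 18:15 on Jan 7.
+4 hours and 48 minutes → arrive 23:03 UTC on Jan 7.
Flight 2 in UTC: 21:35 + 2:00 = 23:35 on Jan 6.
+11 hours and 17 minutes → arrive 10:52 UTC on Jan 7.
Flight 2 lands earlier by 12 hours 11 minutes.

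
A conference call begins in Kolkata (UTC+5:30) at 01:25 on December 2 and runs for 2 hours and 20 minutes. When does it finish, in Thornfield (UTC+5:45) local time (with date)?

04:00 on December 2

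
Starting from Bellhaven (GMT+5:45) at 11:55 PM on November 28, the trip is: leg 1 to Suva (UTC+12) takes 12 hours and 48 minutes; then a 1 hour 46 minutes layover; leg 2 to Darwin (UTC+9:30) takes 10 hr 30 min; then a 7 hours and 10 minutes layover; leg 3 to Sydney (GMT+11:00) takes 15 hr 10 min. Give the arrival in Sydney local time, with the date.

Convert departure to UTC: 11:55 PM − 5:45 = 6:10 PM UTC on Nov 28.
Add 12 hours 48 minutes leg 1 → 6:58 AM UTC (Nov 29).
Add 1 hour 46 minutes layover in Suva → 8:44 AM UTC.
Add 10 hours 30 minutes leg 2 → 7:14 PM UTC.
Add 7 hours 10 minutes layover in Darwin → 2:24 AM UTC (Nov 30).
Add 15 hours 10 minutes leg 3 → 5:34 PM UTC.
Sydney is UTC+11:00, so local arrival = 5:34 PM + 11:00 = 4:34 AM on Dec 1.

4:34 AM on Dec 1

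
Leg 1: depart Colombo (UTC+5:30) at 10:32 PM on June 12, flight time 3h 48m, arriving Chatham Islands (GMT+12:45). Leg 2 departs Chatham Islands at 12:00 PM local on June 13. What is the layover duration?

2 hours 25 minutes

Convert departure to UTC: 10:32 PM − 5:30 = 5:02 PM UTC on Jun 12.
Add 3 hours 48 minutes flight time → 8:50 PM UTC.
Chatham Islands is UTC+12:45, so local arrival = 8:50 PM + 12:45 = 9:35 AM on Jun 13.
Layover = 12:00 PM − 9:35 AM = 2 hours 25 minutes.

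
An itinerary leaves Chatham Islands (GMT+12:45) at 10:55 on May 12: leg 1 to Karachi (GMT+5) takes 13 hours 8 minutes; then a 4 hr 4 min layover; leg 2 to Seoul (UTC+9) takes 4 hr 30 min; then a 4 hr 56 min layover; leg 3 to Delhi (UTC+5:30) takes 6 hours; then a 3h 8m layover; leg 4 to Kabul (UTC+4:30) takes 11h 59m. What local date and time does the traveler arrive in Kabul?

02:25 on May 14

Convert departure to UTC: 10:55 − 12:45 = 22:10 UTC on May 11.
Add 13 hours 8 minutes leg 1 → 11:18 UTC (May 12).
Add 4 hours 4 minutes layover in Karachi → 15:22 UTC.
Add 4 hours 30 minutes leg 2 → 19:52 UTC.
Add 4 hours and 56 minutes layover in Seoul → 00:48 UTC (May 13).
Add 6 hours leg 3 → 06:48 UTC.
Add 3 hours and 8 minutes layover in Delhi → 09:56 UTC.
Add 11 hours and 59 minutes leg 4 → 21:55 UTC.
Kabul is UTC+4:30, so local arrival = 21:55 + 4:30 = 02:25 on May 14.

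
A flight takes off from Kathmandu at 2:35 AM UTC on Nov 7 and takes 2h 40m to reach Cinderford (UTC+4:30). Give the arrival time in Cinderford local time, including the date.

Departure is given in UTC: 2:35 AM on Nov 7.
Add 2 hours and 40 minutes → 5:15 AM UTC.
Cinderford is UTC+4:30: 5:15 AM + 4:30 = 9:45 AM on Nov 7.

9:45 AM on November 7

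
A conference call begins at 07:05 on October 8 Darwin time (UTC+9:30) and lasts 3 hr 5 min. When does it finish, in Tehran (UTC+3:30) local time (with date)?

04:10 on October 8

Convert start to UTC: 07:05 − 9:30 = 21:35 UTC on Oct 7.
Add 3 hours 5 minutes duration → 00:40 UTC (Oct 8).
Tehran is UTC+3:30, so local end time = 00:40 + 3:30 = 04:10 on Oct 8.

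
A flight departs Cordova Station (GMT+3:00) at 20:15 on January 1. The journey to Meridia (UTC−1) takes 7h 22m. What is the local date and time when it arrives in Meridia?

Convert departure to UTC: 20:15 − 3:00 = 17:15 UTC on Jan 1.
Add 7 hours and 22 minutes travel time → 00:37 UTC (Jan 2).
Meridia is UTC−1:00, so local arrival = 00:37 − 1:00 = 23:37 on Jan 1.

23:37 on January 1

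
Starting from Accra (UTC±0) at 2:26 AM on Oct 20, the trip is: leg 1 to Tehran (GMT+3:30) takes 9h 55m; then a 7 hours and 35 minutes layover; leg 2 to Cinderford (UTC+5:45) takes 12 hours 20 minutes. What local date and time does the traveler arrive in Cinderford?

2:01 PM on October 21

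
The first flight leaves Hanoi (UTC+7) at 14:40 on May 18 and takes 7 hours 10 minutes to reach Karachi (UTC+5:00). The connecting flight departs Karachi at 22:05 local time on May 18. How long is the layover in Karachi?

Convert departure to UTC: 14:40 − 7:00 = 07:40 UTC on May 18.
Add 7 hours 10 minutes flight time → 14:50 UTC.
Karachi is UTC+5:00, so local arrival = 14:50 + 5:00 = 19:50 on May 18.
Layover = 22:05 − 19:50 = 2 hours 15 minutes.

2 hours 15 minutes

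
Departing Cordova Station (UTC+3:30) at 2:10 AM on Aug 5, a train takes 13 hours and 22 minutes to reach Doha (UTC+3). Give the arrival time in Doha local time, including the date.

3:02 PM on August 5

Convert departure to UTC: 2:10 AM − 3:30 = 10:40 PM UTC on Aug 4.
Add 13 hours and 22 minutes travel time → 12:02 PM UTC (Aug 5).
Doha is UTC+3:00, so local arrival = 12:02 PM + 3:00 = 3:02 PM on Aug 5.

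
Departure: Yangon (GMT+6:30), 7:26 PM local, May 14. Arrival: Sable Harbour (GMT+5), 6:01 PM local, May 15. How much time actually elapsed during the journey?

Departure in UTC: 7:26 PM − 6:30 = 12:56 PM on May 14.
Arrival in UTC: 6:01 PM − 5:00 = 1:01 PM on May 15.
Elapsed = 1:01 PM − 12:56 PM (+1 day) = 24 hours 5 minutes.

24 hours 5 minutes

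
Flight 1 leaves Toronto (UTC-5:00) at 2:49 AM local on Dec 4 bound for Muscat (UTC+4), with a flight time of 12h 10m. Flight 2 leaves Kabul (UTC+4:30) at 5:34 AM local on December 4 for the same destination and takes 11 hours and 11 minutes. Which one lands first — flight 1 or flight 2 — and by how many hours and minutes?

the second, by 7 hours 44 minutes

Flight 1 in UTC: 2:49 AM + 5:00 = 7:49 AM on Dec 4.
+12 hours 10 minutes → arrive 7:59 PM UTC on Dec 4.
Flight 2 in UTC: 5:34 AM − 4:30 = 1:04 AM on Dec 4.
+11 hours 11 minutes → arrive 12:15 PM UTC on Dec 4.
Flight 2 lands earlier by 7 hours 44 minutes.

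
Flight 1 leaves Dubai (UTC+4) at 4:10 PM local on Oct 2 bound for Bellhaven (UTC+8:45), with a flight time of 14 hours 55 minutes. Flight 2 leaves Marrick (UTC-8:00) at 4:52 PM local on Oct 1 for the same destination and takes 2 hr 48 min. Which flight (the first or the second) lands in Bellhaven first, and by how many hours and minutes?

Flight 1 in UTC: 4:10 PM − 4:00 = 12:10 PM on Oct 2.
+14 hours 55 minutes → arrive 3:05 AM UTC on Oct 3.
Flight 2 in UTC: 4:52 PM + 8:00 = 12:52 AM on Oct 2.
+2 hours and 48 minutes → arrive 3:40 AM UTC on Oct 2.
Flight 2 lands earlier by 23 hours 25 minutes.

the second, by 23 hours 25 minutes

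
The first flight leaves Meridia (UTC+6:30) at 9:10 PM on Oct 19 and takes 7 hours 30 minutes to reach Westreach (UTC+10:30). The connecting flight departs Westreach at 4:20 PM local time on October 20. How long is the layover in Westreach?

7 hours 40 minutes

Convert departure to UTC: 9:10 PM − 6:30 = 2:40 PM UTC on Oct 19.
Add 7 hours 30 minutes flight time → 10:10 PM UTC.
Westreach is UTC+10:30, so local arrival = 10:10 PM + 10:30 = 8:40 AM on Oct 20.
Layover = 4:20 PM − 8:40 AM = 7 hours 40 minutes.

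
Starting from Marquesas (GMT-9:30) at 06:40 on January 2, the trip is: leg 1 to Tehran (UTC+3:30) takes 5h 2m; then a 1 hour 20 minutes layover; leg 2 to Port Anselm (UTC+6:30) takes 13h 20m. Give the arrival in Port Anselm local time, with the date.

Convert departure to UTC: 06:40 + 9:30 = 16:10 UTC on Jan 2.
Add 5 hours and 2 minutes leg 1 → 21:12 UTC.
Add 1 hour and 20 minutes layover in Tehran → 22:32 UTC.
Add 13 hours 20 minutes leg 2 → 11:52 UTC (Jan 3).
Port Anselm is UTC+6:30, so local arrival = 11:52 + 6:30 = 18:22 on Jan 3.

18:22 on January 3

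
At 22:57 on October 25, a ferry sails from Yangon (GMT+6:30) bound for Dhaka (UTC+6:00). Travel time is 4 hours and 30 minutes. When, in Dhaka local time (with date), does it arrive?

Dhaka is 0:30 behind Yangon.
After 4 hours 30 minutes it is 03:27 (Oct 26) in Yangon.
Shift by the zone difference: 03:27 − 0:30 = 02:57 on Oct 26 in Dhaka.

02:57 on October 26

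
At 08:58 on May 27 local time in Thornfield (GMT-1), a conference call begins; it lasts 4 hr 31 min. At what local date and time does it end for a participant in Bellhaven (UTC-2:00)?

12:29 on May 27

Bellhaven is 1:00 behind Thornfield.
After 4 hours 31 minutes it is 13:29 in Thornfield.
Shift by the zone difference: 13:29 − 1:00 = 12:29 on May 27 in Bellhaven.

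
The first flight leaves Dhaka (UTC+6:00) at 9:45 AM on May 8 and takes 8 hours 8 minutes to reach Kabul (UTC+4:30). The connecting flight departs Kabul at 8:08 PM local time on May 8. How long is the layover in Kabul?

3 hours 45 minutes

Convert departure to UTC: 9:45 AM − 6:00 = 3:45 AM UTC on May 8.
Add 8 hours and 8 minutes flight time → 11:53 AM UTC.
Kabul is UTC+4:30, so local arrival = 11:53 AM + 4:30 = 4:23 PM on May 8.
Layover = 8:08 PM − 4:23 PM = 3 hours 45 minutes.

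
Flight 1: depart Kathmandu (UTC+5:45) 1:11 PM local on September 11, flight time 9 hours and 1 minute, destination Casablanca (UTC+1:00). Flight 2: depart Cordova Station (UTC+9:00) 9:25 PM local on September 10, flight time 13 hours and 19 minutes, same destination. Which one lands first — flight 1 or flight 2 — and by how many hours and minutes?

Flight 1 in UTC: 1:11 PM − 5:45 = 7:26 AM on Sep 11.
+9 hours and 1 minute → arrive 4:27 PM UTC on Sep 11.
Flight 2 in UTC: 9:25 PM − 9:00 = 12:25 PM on Sep 10.
+13 hours and 19 minutes → arrive 1:44 AM UTC on Sep 11.
Flight 2 lands earlier by 14 hours 43 minutes.

the second, by 14 hours 43 minutes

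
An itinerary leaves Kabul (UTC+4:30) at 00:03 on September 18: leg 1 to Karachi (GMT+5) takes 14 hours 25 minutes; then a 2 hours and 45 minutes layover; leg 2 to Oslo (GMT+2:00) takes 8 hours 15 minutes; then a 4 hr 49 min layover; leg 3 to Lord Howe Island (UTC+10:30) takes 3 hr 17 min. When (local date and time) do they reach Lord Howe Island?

15:34 on September 19

Convert departure to UTC: 00:03 − 4:30 = 19:33 UTC on Sep 17.
Add 14 hours and 25 minutes leg 1 → 09:58 UTC (Sep 18).
Add 2 hours 45 minutes layover in Karachi → 12:43 UTC.
Add 8 hours 15 minutes leg 2 → 20:58 UTC.
Add 4 hours and 49 minutes layover in Oslo → 01:47 UTC (Sep 19).
Add 3 hours and 17 minutes leg 3 → 05:04 UTC.
Lord Howe Island is UTC+10:30, so local arrival = 05:04 + 10:30 = 15:34 on Sep 19.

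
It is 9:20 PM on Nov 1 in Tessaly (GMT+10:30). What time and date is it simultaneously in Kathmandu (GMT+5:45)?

4:35 PM on Nov 1

Kathmandu is 4:45 behind Tessaly.
Shift by the zone difference: 9:20 PM − 4:45 = 4:35 PM on Nov 1 in Kathmandu.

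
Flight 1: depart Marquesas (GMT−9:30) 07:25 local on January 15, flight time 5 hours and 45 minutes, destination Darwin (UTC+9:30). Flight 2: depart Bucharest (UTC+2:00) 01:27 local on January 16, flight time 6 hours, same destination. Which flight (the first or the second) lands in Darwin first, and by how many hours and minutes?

Flight 1 in UTC: 07:25 + 9:30 = 16:55 on Jan 15.
+5 hours and 45 minutes → arrive 22:40 UTC on Jan 15.
Flight 2 in UTC: 01:27 − 2:00 = 23:27 on Jan 15.
+6 hours → arrive 05:27 UTC on Jan 16.
Flight 1 lands earlier by 6 hours 47 minutes.

the first, by 6 hours 47 minutes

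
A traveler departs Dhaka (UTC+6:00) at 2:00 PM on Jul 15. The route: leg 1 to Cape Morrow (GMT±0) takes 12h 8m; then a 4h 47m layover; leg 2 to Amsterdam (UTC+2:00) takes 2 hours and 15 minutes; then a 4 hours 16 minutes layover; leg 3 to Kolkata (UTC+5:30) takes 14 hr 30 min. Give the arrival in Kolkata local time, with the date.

3:26 AM on July 17

Convert departure to UTC: 2:00 PM − 6:00 = 8:00 AM UTC on Jul 15.
Add 12 hours and 8 minutes leg 1 → 8:08 PM UTC.
Add 4 hours and 47 minutes layover in Cape Morrow → 12:55 AM UTC (Jul 16).
Add 2 hours and 15 minutes leg 2 → 3:10 AM UTC.
Add 4 hours and 16 minutes layover in Amsterdam → 7:26 AM UTC.
Add 14 hours and 30 minutes leg 3 → 9:56 PM UTC.
Kolkata is UTC+5:30, so local arrival = 9:56 PM + 5:30 = 3:26 AM on Jul 17.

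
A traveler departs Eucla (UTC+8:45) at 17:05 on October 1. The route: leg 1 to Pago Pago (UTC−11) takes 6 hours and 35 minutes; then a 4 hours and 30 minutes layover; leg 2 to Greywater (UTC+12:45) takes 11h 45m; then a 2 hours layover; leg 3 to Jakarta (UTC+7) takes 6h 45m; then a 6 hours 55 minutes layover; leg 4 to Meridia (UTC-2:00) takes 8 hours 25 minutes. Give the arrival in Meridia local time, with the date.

Convert departure to UTC: 17:05 − 8:45 = 08:20 UTC on Oct 1.
Add 6 hours 35 minutes leg 1 → 14:55 UTC.
Add 4 hours 30 minutes layover in Pago Pago → 19:25 UTC.
Add 11 hours 45 minutes leg 2 → 07:10 UTC (Oct 2).
Add 2 hours layover in Greywater → 09:10 UTC.
Add 6 hours 45 minutes leg 3 → 15:55 UTC.
Add 6 hours 55 minutes layover in Jakarta → 22:50 UTC.
Add 8 hours 25 minutes leg 4 → 07:15 UTC (Oct 3).
Meridia is UTC−2:00, so local arrival = 07:15 − 2:00 = 05:15 on Oct 3.

05:15 on Oct 3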